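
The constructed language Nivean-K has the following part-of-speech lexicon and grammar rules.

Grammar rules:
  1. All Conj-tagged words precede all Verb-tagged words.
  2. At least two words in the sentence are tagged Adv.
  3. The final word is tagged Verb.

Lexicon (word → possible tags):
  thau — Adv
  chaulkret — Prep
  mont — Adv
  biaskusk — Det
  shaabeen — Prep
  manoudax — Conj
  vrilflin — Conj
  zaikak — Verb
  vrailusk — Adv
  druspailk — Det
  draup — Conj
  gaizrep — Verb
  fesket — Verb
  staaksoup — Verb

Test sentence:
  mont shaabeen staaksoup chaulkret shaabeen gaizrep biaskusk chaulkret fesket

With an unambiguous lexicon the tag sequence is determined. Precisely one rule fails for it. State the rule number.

2

Fixed tagging: Adv Prep Verb Prep Prep Verb Det Prep Verb.
Rule check: R1 holds, R2 violated, R3 holds.
Only rule 2 fails.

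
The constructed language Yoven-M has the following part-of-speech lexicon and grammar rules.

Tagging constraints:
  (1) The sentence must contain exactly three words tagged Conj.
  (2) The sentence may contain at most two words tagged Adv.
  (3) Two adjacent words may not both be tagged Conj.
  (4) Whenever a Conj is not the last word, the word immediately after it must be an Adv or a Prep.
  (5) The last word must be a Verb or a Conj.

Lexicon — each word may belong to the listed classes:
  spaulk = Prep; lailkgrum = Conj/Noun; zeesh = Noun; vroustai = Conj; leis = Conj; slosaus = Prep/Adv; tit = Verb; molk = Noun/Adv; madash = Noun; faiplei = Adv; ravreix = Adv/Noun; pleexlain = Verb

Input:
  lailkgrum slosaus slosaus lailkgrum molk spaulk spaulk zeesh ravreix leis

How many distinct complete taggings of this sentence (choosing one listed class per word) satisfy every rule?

Candidates per position — 1:lailkgrum {Conj,Noun}; 2:slosaus {Prep,Adv}; 3:slosaus {Prep,Adv}; 4:lailkgrum {Conj,Noun}; 5:molk {Noun,Adv}; 6:spaulk {Prep}; 7:spaulk {Prep}; 8:zeesh {Noun}; 9:ravreix {Adv,Noun}; 10:leis {Conj}.
There are 64 candidate sequences in total.
The sequences that satisfy every rule: Conj Prep Prep Conj Adv Prep Prep Noun Adv Conj; Conj Prep Prep Conj Adv Prep Prep Noun Noun Conj; Conj Prep Adv Conj Adv Prep Prep Noun Noun Conj; Conj Adv Prep Conj Adv Prep Prep Noun Noun Conj.
Count = 4.

4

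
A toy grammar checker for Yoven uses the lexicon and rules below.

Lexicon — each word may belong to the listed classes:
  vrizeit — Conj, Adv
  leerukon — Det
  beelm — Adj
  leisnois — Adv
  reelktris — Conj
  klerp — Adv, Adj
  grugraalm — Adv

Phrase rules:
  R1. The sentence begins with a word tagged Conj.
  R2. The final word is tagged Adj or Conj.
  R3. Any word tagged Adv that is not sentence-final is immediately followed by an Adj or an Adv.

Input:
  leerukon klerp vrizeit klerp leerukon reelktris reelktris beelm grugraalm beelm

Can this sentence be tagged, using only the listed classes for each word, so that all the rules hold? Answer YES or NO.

NO

Candidates per position — 1:leerukon {Det}; 2:klerp {Adv,Adj}; 3:vrizeit {Conj,Adv}; 4:klerp {Adv,Adj}; 5:leerukon {Det}; 6:reelktris {Conj}; 7:reelktris {Conj}; 8:beelm {Adj}; 9:grugraalm {Adv}; 10:beelm {Adj}.
Rule 1 cannot be satisfied by any choice of tags from the lexicon.
So there is no consistent tagging.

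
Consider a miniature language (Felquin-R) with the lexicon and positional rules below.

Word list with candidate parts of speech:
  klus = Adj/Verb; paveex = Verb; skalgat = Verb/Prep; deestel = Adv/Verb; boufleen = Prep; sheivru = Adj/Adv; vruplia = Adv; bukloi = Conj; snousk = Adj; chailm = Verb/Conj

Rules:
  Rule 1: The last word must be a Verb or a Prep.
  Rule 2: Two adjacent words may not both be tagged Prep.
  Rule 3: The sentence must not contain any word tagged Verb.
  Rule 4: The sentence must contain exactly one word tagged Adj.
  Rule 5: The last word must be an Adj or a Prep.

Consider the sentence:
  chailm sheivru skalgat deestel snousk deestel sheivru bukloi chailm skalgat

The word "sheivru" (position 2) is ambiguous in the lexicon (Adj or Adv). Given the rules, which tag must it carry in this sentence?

Candidates per position — 1:chailm {Verb,Conj}; 2:sheivru {Adj,Adv}; 3:skalgat {Verb,Prep}; 4:deestel {Adv,Verb}; 5:snousk {Adj}; 6:deestel {Adv,Verb}; 7:sheivru {Adj,Adv}; 8:bukloi {Conj}; 9:chailm {Verb,Conj}; 10:skalgat {Verb,Prep}.
If word 1 were Verb, no tagging could satisfy rule 3; so word 1 is Conj.
If word 2 were Adj, no tagging could satisfy rule 4; so word 2 is Adv.
If word 3 were Verb, no tagging could satisfy rule 3; so word 3 is Prep.
If word 4 were Verb, no tagging could satisfy rule 3; so word 4 is Adv.
If word 6 were Verb, no tagging could satisfy rule 3; so word 6 is Adv.
If word 7 were Adj, no tagging could satisfy rule 4; so word 7 is Adv.
If word 9 were Verb, no tagging could satisfy rule 3; so word 9 is Conj.
If word 10 were Verb, no tagging could satisfy rule 3; so word 10 is Prep.
That leaves exactly one tagging: Conj Adv Prep Adv Adj Adv Adv Conj Conj Prep.
Checking: rule 1 ok; rule 2 ok; rule 3 ok; rule 4 ok; rule 5 ok.

Adv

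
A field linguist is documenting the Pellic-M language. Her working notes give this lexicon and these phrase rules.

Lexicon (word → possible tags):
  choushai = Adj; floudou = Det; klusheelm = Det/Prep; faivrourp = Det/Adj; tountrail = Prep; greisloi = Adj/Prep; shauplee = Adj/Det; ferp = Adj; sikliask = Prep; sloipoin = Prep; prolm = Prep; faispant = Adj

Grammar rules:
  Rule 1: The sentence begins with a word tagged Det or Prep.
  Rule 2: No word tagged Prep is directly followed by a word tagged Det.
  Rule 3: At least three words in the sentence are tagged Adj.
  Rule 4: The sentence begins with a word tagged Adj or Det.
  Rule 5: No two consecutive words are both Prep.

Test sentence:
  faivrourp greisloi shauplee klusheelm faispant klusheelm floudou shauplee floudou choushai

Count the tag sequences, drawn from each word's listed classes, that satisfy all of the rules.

Candidates per position — 1:faivrourp {Det,Adj}; 2:greisloi {Adj,Prep}; 3:shauplee {Adj,Det}; 4:klusheelm {Det,Prep}; 5:faispant {Adj}; 6:klusheelm {Det,Prep}; 7:floudou {Det}; 8:shauplee {Adj,Det}; 9:floudou {Det}; 10:choushai {Adj}.
There are 64 candidate sequences in total.
Checking each against the rules leaves 12 sequences.
Count = 12.

12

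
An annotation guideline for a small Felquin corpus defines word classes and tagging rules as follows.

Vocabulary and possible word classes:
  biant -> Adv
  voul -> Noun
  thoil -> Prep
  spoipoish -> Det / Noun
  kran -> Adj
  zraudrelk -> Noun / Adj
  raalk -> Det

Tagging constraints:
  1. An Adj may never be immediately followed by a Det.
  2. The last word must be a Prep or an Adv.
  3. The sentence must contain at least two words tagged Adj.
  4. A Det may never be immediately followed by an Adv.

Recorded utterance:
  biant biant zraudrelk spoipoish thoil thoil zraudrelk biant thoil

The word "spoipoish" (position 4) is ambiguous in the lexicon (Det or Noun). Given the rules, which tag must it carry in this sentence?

Noun

Candidates per position — 1:biant {Adv}; 2:biant {Adv}; 3:zraudrelk {Noun,Adj}; 4:spoipoish {Det,Noun}; 5:thoil {Prep}; 6:thoil {Prep}; 7:zraudrelk {Noun,Adj}; 8:biant {Adv}; 9:thoil {Prep}.
Word 3 cannot be Noun — rule 3 would then fail for every completion. It is Adj.
Word 4 cannot be Det — rule 1 would then fail for every completion. It is Noun.
Word 7 cannot be Noun — rule 3 would then fail for every completion. It is Adj.
So the tagging must be: Adv Adv Adj Noun Prep Prep Adj Adv Prep.
Rule-by-rule: rule 1 holds; rule 2 holds; rule 3 holds; rule 4 holds.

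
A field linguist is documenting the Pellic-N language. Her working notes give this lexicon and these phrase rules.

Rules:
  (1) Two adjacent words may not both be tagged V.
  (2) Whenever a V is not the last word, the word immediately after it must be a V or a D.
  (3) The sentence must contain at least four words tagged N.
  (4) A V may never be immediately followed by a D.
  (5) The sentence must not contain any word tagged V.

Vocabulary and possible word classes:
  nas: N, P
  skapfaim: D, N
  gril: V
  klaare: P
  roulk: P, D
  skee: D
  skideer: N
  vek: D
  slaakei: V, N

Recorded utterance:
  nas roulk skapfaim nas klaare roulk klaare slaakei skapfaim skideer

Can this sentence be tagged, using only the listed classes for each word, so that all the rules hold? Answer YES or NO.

Candidates per position — 1:nas {N,P}; 2:roulk {P,D}; 3:skapfaim {D,N}; 4:nas {N,P}; 5:klaare {P}; 6:roulk {P,D}; 7:klaare {P}; 8:slaakei {V,N}; 9:skapfaim {D,N}; 10:skideer {N}.
One satisfying assignment: N P D P P D P N N N.
Checking: rule 1 ok; rule 2 ok; rule 3 ok; rule 4 ok; rule 5 ok.

YES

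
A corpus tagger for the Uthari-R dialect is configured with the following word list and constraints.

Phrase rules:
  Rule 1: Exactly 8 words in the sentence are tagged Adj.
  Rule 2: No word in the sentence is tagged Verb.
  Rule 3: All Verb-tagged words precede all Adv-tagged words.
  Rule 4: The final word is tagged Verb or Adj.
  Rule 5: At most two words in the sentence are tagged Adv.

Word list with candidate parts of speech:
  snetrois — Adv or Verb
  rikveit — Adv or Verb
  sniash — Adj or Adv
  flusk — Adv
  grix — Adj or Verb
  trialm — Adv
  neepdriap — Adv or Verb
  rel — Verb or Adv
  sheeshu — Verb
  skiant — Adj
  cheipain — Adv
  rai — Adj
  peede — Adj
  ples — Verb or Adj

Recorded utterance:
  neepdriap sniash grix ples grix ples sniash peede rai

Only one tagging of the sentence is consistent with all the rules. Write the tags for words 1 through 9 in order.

Adv Adj Adj Adj Adj Adj Adj Adj Adj

Candidates per position — 1:neepdriap {Adv,Verb}; 2:sniash {Adj,Adv}; 3:grix {Adj,Verb}; 4:ples {Verb,Adj}; 5:grix {Adj,Verb}; 6:ples {Verb,Adj}; 7:sniash {Adj,Adv}; 8:peede {Adj}; 9:rai {Adj}.
At position 1, choosing Verb makes rule 2 impossible to satisfy; hence Adv.
At position 2, choosing Adv makes rule 1 impossible to satisfy; hence Adj.
At position 3, choosing Verb makes rule 1 impossible to satisfy; hence Adj.
At position 4, choosing Verb makes rule 1 impossible to satisfy; hence Adj.
At position 5, choosing Verb makes rule 1 impossible to satisfy; hence Adj.
At position 6, choosing Verb makes rule 1 impossible to satisfy; hence Adj.
At position 7, choosing Adv makes rule 1 impossible to satisfy; hence Adj.
The unique satisfying tagging is: Adv Adj Adj Adj Adj Adj Adj Adj Adj.
Checking: rule 1 holds; rule 2 holds; rule 3 holds; rule 4 holds; rule 5 holds.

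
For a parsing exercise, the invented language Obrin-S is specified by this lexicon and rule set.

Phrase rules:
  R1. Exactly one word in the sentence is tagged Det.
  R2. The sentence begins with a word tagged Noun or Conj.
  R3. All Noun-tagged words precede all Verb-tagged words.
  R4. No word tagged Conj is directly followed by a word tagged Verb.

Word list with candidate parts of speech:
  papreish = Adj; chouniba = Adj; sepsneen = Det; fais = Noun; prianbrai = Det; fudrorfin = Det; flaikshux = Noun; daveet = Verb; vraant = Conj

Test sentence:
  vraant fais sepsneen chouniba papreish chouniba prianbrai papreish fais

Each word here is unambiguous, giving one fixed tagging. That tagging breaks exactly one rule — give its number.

1

Fixed tagging: Conj Noun Det Adj Adj Adj Det Adj Noun.
Rule check: R1 ✗, R2 ✓, R3 ✓, R4 ✓.
Only rule 1 fails.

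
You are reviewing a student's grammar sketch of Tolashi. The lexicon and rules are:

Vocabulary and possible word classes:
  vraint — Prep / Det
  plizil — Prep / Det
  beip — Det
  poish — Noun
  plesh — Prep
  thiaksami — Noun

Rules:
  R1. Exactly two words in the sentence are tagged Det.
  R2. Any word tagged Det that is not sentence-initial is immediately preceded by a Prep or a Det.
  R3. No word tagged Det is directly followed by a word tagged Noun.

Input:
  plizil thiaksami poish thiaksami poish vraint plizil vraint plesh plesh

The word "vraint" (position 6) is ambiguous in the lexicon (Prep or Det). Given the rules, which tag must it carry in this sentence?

Prep

Candidates per position — 1:plizil {Prep,Det}; 2:thiaksami {Noun}; 3:poish {Noun}; 4:thiaksami {Noun}; 5:poish {Noun}; 6:vraint {Prep,Det}; 7:plizil {Prep,Det}; 8:vraint {Prep,Det}; 9:plesh {Prep}; 10:plesh {Prep}.
Position 1: tagging it Det would leave rule 3 unsatisfiable, so it must be Prep.
Position 6: tagging it Det would leave rule 2 unsatisfiable, so it must be Prep.
Position 7: tagging it Prep would leave rule 1 unsatisfiable, so it must be Det.
Position 8: tagging it Prep would leave rule 1 unsatisfiable, so it must be Det.
That leaves exactly one tagging: Prep Noun Noun Noun Noun Prep Det Det Prep Prep.
Check: rule 1 ok; rule 2 ok; rule 3 ok.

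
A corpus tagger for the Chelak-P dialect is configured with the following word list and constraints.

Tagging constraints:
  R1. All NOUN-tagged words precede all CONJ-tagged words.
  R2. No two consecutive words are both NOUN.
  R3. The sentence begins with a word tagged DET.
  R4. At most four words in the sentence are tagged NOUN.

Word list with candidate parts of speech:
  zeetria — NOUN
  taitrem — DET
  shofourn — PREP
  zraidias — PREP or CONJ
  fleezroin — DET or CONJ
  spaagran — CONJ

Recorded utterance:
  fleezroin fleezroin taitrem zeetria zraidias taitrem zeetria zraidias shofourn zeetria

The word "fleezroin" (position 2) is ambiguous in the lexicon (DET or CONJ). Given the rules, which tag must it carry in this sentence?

DET

Candidates per position — 1:fleezroin {DET,CONJ}; 2:fleezroin {DET,CONJ}; 3:taitrem {DET}; 4:zeetria {NOUN}; 5:zraidias {PREP,CONJ}; 6:taitrem {DET}; 7:zeetria {NOUN}; 8:zraidias {PREP,CONJ}; 9:shofourn {PREP}; 10:zeetria {NOUN}.
Word 1 cannot be CONJ — rule 1 would then fail for every completion. It is DET.
Word 2 cannot be CONJ — rule 1 would then fail for every completion. It is DET.
Word 5 cannot be CONJ — rule 1 would then fail for every completion. It is PREP.
Word 8 cannot be CONJ — rule 1 would then fail for every completion. It is PREP.
That leaves exactly one tagging: DET DET DET NOUN PREP DET NOUN PREP PREP NOUN.
Check: rule 1 holds; rule 2 holds; rule 3 holds; rule 4 holds.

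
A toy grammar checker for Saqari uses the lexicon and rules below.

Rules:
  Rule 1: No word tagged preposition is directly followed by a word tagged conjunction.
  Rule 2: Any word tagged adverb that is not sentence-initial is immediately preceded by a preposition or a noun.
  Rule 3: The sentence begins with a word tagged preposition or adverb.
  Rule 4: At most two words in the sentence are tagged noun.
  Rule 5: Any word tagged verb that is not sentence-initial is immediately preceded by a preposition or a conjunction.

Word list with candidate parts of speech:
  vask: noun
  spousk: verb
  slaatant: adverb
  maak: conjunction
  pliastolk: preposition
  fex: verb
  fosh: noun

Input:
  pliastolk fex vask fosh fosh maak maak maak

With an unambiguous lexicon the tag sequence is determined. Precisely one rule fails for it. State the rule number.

Fixed tagging: preposition verb noun noun noun conjunction conjunction conjunction.
Rule check: R1 pass, R2 pass, R3 pass, R4 fail, R5 pass.
Only rule 4 fails.

4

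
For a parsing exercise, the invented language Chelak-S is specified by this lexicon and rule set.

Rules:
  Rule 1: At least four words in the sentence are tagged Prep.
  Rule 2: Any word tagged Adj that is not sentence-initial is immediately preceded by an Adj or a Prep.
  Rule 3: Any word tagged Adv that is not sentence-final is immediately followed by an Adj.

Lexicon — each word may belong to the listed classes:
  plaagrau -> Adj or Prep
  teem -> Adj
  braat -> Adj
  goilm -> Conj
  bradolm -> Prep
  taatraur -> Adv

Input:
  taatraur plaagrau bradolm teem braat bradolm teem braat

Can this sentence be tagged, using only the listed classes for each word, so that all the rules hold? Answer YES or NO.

NO

Candidates per position — 1:taatraur {Adv}; 2:plaagrau {Adj,Prep}; 3:bradolm {Prep}; 4:teem {Adj}; 5:braat {Adj}; 6:bradolm {Prep}; 7:teem {Adj}; 8:braat {Adj}.
Rule 1 cannot be satisfied by any choice of tags from the lexicon.
So there is no consistent tagging.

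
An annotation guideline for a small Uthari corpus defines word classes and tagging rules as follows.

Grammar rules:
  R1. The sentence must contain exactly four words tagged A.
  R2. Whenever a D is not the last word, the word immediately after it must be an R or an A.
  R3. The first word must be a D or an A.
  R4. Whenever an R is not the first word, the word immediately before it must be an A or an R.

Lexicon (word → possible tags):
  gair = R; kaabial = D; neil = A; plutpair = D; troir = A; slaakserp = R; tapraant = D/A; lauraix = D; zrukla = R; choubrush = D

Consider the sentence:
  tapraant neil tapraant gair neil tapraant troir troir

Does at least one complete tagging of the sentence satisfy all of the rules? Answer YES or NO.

NO

Candidates per position — 1:tapraant {D,A}; 2:neil {A}; 3:tapraant {D,A}; 4:gair {R}; 5:neil {A}; 6:tapraant {D,A}; 7:troir {A}; 8:troir {A}.
Every candidate sequence violates at least one rule; no consistent tagging exists.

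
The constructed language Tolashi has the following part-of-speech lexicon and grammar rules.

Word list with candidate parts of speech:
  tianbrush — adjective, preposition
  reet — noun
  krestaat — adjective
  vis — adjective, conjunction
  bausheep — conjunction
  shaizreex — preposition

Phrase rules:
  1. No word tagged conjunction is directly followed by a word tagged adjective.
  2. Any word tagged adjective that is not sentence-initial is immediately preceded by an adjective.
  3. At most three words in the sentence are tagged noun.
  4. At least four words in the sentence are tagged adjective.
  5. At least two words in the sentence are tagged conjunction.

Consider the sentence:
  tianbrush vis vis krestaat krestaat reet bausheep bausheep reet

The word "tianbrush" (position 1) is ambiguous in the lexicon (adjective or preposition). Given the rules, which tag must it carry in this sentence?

adjective

Candidates per position — 1:tianbrush {adjective,preposition}; 2:vis {adjective,conjunction}; 3:vis {adjective,conjunction}; 4:krestaat {adjective}; 5:krestaat {adjective}; 6:reet {noun}; 7:bausheep {conjunction}; 8:bausheep {conjunction}; 9:reet {noun}.
Position 1: preposition is ruled out by rule 2; that leaves adjective.
Position 2: conjunction is ruled out by rule 1; that leaves adjective.
Position 3: conjunction is ruled out by rule 1; that leaves adjective.
The only consistent sequence is: adjective adjective adjective adjective adjective noun conjunction conjunction noun.
Verifying each rule — rule 1 ok; rule 2 ok; rule 3 ok; rule 4 ok; rule 5 ok.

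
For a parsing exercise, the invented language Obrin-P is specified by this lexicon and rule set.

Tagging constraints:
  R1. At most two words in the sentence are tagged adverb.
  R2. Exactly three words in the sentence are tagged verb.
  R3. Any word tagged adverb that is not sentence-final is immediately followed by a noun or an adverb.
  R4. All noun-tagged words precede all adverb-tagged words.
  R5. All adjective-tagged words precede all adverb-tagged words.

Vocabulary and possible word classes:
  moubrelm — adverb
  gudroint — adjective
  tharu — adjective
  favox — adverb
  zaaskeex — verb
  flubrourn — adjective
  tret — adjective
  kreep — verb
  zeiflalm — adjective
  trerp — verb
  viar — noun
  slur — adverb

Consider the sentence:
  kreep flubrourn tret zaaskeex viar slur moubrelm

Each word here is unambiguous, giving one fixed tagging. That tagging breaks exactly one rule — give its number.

2

Fixed tagging: verb adjective adjective verb noun adverb adverb.
Rule check: R1 pass, R2 fail, R3 pass, R4 pass, R5 pass.
Only rule 2 fails.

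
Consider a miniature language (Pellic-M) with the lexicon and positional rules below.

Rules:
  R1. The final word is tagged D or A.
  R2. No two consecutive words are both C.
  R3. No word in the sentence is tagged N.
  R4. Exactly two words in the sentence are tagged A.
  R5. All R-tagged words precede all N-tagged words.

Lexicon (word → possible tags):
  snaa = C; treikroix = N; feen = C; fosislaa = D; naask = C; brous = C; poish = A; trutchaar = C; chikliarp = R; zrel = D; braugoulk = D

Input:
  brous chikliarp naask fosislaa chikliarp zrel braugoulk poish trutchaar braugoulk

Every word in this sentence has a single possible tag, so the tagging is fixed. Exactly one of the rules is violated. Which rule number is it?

4

Fixed tagging: C R C D R D D A C D.
Rule check: R1 holds, R2 holds, R3 holds, R4 violated, R5 holds.
Only rule 4 fails.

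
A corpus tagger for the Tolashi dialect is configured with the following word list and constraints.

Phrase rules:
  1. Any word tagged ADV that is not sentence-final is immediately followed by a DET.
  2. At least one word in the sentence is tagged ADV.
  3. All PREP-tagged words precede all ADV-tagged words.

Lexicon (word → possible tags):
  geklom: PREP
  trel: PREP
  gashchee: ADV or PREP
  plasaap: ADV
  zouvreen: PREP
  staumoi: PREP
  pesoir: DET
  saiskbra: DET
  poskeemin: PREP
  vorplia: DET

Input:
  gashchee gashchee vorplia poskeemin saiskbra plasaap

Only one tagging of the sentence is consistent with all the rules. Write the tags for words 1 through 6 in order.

PREP PREP DET PREP DET ADV

Candidates per position — 1:gashchee {ADV,PREP}; 2:gashchee {ADV,PREP}; 3:vorplia {DET}; 4:poskeemin {PREP}; 5:saiskbra {DET}; 6:plasaap {ADV}.
Word 1 cannot be ADV — rule 1 would then fail for every completion. It is PREP.
Word 2 cannot be ADV — rule 3 would then fail for every completion. It is PREP.
That leaves exactly one tagging: PREP PREP DET PREP DET ADV.
Verifying each rule — rule 1 holds; rule 2 holds; rule 3 holds.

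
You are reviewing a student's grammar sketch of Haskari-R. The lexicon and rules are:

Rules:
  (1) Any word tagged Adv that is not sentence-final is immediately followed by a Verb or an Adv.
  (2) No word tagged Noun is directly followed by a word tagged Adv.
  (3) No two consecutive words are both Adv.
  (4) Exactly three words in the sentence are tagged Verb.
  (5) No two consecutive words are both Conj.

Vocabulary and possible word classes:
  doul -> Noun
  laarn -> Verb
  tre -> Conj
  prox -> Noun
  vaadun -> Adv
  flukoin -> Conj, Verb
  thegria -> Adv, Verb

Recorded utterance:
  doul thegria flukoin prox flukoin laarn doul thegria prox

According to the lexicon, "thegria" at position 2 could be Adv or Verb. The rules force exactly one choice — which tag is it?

Candidates per position — 1:doul {Noun}; 2:thegria {Adv,Verb}; 3:flukoin {Conj,Verb}; 4:prox {Noun}; 5:flukoin {Conj,Verb}; 6:laarn {Verb}; 7:doul {Noun}; 8:thegria {Adv,Verb}; 9:prox {Noun}.
Position 2: tagging it Adv would leave rule 2 unsatisfiable, so it must be Verb.
Position 8: tagging it Adv would leave rule 1 unsatisfiable, so it must be Verb.
Position 3: tagging it Verb would leave rule 4 unsatisfiable, so it must be Conj.
Position 5: tagging it Verb would leave rule 4 unsatisfiable, so it must be Conj.
The only consistent sequence is: Noun Verb Conj Noun Conj Verb Noun Verb Noun.
Verifying each rule — rule 1 satisfied; rule 2 satisfied; rule 3 satisfied; rule 4 satisfied; rule 5 satisfied.

Verb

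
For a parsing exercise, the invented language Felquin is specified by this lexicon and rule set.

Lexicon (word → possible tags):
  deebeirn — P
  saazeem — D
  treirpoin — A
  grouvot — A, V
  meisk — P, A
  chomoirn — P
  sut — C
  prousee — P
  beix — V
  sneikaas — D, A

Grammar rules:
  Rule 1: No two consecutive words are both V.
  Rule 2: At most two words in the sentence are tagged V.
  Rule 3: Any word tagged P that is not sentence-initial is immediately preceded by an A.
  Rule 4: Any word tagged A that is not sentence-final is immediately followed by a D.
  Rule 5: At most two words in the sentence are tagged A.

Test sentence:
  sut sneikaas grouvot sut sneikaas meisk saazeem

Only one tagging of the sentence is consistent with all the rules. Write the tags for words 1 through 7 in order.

C D V C D A D

Candidates per position — 1:sut {C}; 2:sneikaas {D,A}; 3:grouvot {A,V}; 4:sut {C}; 5:sneikaas {D,A}; 6:meisk {P,A}; 7:saazeem {D}.
If word 2 were A, no tagging could satisfy rule 4; so word 2 is D.
If word 3 were A, no tagging could satisfy rule 4; so word 3 is V.
If word 5 were A, no tagging could satisfy rule 4; so word 5 is D.
If word 6 were P, no tagging could satisfy rule 3; so word 6 is A.
That leaves exactly one tagging: C D V C D A D.
Checking: rule 1 ✓; rule 2 ✓; rule 3 ✓; rule 4 ✓; rule 5 ✓.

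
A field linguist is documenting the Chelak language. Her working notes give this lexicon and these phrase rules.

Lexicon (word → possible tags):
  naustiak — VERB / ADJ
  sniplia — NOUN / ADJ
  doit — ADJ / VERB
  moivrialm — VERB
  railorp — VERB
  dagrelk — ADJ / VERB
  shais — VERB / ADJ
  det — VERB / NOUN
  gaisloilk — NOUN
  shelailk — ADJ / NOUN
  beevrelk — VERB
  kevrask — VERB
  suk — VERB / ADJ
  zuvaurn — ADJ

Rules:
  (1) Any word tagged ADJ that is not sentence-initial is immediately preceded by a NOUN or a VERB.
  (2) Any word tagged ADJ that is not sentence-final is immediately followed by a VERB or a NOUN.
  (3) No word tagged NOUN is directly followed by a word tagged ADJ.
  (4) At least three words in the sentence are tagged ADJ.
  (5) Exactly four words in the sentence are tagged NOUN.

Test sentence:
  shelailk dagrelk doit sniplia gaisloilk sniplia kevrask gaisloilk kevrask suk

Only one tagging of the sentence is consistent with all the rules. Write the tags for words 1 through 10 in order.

ADJ VERB ADJ NOUN NOUN NOUN VERB NOUN VERB ADJ

Candidates per position — 1:shelailk {ADJ,NOUN}; 2:dagrelk {ADJ,VERB}; 3:doit {ADJ,VERB}; 4:sniplia {NOUN,ADJ}; 5:gaisloilk {NOUN}; 6:sniplia {NOUN,ADJ}; 7:kevrask {VERB}; 8:gaisloilk {NOUN}; 9:kevrask {VERB}; 10:suk {VERB,ADJ}.
Word 6 cannot be ADJ — rule 3 would then fail for every completion. It is NOUN.
The remaining ambiguous positions (1, 2, 3, 4, 10) are resolved jointly — only one combination satisfies every rule.
The only consistent sequence is: ADJ VERB ADJ NOUN NOUN NOUN VERB NOUN VERB ADJ.
Checking: rule 1 satisfied; rule 2 satisfied; rule 3 satisfied; rule 4 satisfied; rule 5 satisfied.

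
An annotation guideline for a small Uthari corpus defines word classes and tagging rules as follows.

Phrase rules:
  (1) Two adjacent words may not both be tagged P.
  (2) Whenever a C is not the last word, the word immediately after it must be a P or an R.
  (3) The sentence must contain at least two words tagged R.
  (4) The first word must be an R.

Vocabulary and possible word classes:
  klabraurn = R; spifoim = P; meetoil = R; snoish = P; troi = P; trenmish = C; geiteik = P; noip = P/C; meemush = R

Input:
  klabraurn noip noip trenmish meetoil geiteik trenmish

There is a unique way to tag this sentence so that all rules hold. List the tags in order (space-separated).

Candidates per position — 1:klabraurn {R}; 2:noip {P,C}; 3:noip {P,C}; 4:trenmish {C}; 5:meetoil {R}; 6:geiteik {P}; 7:trenmish {C}.
Word 3 cannot be C — rule 2 would then fail for every completion. It is P.
Word 2 cannot be P — rule 1 would then fail for every completion. It is C.
The unique satisfying tagging is: R C P C R P C.
Check: rule 1 ok; rule 2 ok; rule 3 ok; rule 4 ok.

R C P C R P C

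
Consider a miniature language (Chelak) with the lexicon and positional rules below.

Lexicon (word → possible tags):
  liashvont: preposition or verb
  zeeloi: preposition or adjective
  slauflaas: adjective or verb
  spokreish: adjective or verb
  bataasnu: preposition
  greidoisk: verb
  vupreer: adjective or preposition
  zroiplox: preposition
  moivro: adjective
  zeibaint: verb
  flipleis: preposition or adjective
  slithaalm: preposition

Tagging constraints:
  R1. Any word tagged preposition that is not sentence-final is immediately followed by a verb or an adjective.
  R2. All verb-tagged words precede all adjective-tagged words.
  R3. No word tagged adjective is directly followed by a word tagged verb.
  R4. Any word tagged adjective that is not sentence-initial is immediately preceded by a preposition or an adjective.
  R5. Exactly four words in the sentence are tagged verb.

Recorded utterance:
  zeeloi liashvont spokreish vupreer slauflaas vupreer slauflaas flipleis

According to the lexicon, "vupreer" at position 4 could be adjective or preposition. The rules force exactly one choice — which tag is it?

Candidates per position — 1:zeeloi {preposition,adjective}; 2:liashvont {preposition,verb}; 3:spokreish {adjective,verb}; 4:vupreer {adjective,preposition}; 5:slauflaas {adjective,verb}; 6:vupreer {adjective,preposition}; 7:slauflaas {adjective,verb}; 8:flipleis {preposition,adjective}.
At position 2, choosing preposition makes rule 5 impossible to satisfy; hence verb.
At position 3, choosing adjective makes rule 4 impossible to satisfy; hence verb.
At position 4, choosing adjective makes rule 4 impossible to satisfy; hence preposition.
At position 5, choosing adjective makes rule 5 impossible to satisfy; hence verb.
At position 6, choosing adjective makes rule 4 impossible to satisfy; hence preposition.
At position 7, choosing adjective makes rule 5 impossible to satisfy; hence verb.
At position 8, choosing adjective makes rule 4 impossible to satisfy; hence preposition.
At position 1, choosing adjective makes rule 2 impossible to satisfy; hence preposition.
That leaves exactly one tagging: preposition verb verb preposition verb preposition verb preposition.
Verifying each rule — rule 1 satisfied; rule 2 satisfied; rule 3 satisfied; rule 4 satisfied; rule 5 satisfied.

preposition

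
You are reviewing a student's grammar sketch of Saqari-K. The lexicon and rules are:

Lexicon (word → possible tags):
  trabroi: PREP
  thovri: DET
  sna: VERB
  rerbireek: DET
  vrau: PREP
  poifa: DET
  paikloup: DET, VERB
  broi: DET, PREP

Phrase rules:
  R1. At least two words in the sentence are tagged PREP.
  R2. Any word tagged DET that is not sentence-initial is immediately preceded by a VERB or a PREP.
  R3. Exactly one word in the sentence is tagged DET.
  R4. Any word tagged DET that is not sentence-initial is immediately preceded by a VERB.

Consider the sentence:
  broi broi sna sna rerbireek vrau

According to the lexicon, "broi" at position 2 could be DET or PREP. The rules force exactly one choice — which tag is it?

PREP

Candidates per position — 1:broi {DET,PREP}; 2:broi {DET,PREP}; 3:sna {VERB}; 4:sna {VERB}; 5:rerbireek {DET}; 6:vrau {PREP}.
At position 1, choosing DET makes rule 3 impossible to satisfy; hence PREP.
At position 2, choosing DET makes rule 3 impossible to satisfy; hence PREP.
That leaves exactly one tagging: PREP PREP VERB VERB DET PREP.
Checking: rule 1 ✓; rule 2 ✓; rule 3 ✓; rule 4 ✓.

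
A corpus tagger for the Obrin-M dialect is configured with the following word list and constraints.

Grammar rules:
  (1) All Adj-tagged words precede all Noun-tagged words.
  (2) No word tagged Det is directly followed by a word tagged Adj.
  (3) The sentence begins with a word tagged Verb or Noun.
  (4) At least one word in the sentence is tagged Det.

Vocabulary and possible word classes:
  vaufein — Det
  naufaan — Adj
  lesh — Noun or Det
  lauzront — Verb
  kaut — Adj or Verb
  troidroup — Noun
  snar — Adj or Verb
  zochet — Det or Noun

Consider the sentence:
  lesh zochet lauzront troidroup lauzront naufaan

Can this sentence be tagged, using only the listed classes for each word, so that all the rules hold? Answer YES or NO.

NO

Candidates per position — 1:lesh {Noun,Det}; 2:zochet {Det,Noun}; 3:lauzront {Verb}; 4:troidroup {Noun}; 5:lauzront {Verb}; 6:naufaan {Adj}.
Rule 1 cannot be satisfied by any choice of tags from the lexicon.
So there is no consistent tagging.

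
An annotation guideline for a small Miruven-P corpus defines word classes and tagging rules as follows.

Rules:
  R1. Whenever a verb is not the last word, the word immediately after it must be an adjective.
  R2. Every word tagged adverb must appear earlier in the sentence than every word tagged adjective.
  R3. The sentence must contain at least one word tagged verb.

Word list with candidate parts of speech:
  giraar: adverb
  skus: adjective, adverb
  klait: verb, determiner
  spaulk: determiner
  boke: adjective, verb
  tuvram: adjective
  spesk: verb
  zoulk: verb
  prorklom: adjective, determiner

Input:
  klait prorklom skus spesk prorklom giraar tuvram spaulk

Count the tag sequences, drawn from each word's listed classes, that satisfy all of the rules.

0

Candidates per position — 1:klait {verb,determiner}; 2:prorklom {adjective,determiner}; 3:skus {adjective,adverb}; 4:spesk {verb}; 5:prorklom {adjective,determiner}; 6:giraar {adverb}; 7:tuvram {adjective}; 8:spaulk {determiner}.
There are 16 candidate sequences in total.
Every candidate sequence violates at least one rule; no consistent tagging exists.
Count = 0.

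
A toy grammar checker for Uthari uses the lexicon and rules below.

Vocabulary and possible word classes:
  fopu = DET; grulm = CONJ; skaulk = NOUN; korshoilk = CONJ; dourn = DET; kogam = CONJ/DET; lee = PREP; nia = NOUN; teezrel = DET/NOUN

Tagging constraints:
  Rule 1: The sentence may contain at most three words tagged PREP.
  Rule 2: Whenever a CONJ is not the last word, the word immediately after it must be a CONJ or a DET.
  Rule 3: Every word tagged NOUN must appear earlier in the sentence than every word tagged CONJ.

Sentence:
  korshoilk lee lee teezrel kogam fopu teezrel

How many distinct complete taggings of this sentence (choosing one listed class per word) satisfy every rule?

Candidates per position — 1:korshoilk {CONJ}; 2:lee {PREP}; 3:lee {PREP}; 4:teezrel {DET,NOUN}; 5:kogam {CONJ,DET}; 6:fopu {DET}; 7:teezrel {DET,NOUN}.
There are 8 candidate sequences in total.
Rule 2 cannot be satisfied by any choice of tags from the lexicon.
So there is no consistent tagging.
Count = 0.

0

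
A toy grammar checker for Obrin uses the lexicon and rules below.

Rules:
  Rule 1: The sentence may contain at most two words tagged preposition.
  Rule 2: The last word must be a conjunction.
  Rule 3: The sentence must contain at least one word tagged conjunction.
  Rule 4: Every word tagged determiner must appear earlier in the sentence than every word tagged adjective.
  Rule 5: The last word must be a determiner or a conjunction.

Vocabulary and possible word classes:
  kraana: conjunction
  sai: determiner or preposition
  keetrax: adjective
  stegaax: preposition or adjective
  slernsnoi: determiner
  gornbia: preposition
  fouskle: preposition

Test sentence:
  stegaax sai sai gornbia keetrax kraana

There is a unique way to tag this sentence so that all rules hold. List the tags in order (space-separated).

preposition determiner determiner preposition adjective conjunction

Candidates per position — 1:stegaax {preposition,adjective}; 2:sai {determiner,preposition}; 3:sai {determiner,preposition}; 4:gornbia {preposition}; 5:keetrax {adjective}; 6:kraana {conjunction}.
The remaining ambiguous positions (1, 2, 3) are resolved jointly — only one combination satisfies every rule.
So the tagging must be: preposition determiner determiner preposition adjective conjunction.
Checking: rule 1 ✓; rule 2 ✓; rule 3 ✓; rule 4 ✓; rule 5 ✓.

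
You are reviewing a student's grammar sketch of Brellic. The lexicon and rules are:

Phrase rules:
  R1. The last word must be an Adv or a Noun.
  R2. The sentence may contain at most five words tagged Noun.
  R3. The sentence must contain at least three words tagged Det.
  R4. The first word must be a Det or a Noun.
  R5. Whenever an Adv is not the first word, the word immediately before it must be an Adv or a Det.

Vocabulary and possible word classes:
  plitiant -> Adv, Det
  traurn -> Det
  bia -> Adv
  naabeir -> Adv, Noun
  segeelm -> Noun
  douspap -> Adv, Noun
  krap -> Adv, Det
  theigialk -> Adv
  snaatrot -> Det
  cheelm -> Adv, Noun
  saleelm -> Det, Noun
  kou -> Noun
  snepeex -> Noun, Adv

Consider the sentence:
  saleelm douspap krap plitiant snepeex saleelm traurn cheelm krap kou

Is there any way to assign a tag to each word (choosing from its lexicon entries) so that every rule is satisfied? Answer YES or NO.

YES

Candidates per position — 1:saleelm {Det,Noun}; 2:douspap {Adv,Noun}; 3:krap {Adv,Det}; 4:plitiant {Adv,Det}; 5:snepeex {Noun,Adv}; 6:saleelm {Det,Noun}; 7:traurn {Det}; 8:cheelm {Adv,Noun}; 9:krap {Adv,Det}; 10:kou {Noun}.
One satisfying assignment: Det Adv Adv Det Noun Det Det Adv Det Noun.
Check: rule 1 ✓; rule 2 ✓; rule 3 ✓; rule 4 ✓; rule 5 ✓.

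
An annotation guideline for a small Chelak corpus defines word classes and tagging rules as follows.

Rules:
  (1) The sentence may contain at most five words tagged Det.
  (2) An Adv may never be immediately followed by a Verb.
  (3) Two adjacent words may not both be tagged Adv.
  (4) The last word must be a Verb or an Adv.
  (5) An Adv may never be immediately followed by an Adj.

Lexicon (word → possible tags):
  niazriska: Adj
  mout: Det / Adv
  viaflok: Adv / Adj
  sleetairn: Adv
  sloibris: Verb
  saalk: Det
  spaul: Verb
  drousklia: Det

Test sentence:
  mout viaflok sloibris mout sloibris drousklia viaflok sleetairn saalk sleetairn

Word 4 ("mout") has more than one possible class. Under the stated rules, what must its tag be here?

Candidates per position — 1:mout {Det,Adv}; 2:viaflok {Adv,Adj}; 3:sloibris {Verb}; 4:mout {Det,Adv}; 5:sloibris {Verb}; 6:drousklia {Det}; 7:viaflok {Adv,Adj}; 8:sleetairn {Adv}; 9:saalk {Det}; 10:sleetairn {Adv}.
Word 2 cannot be Adv — rule 2 would then fail for every completion. It is Adj.
Word 4 cannot be Adv — rule 2 would then fail for every completion. It is Det.
Word 7 cannot be Adv — rule 3 would then fail for every completion. It is Adj.
Word 1 cannot be Adv — rule 5 would then fail for every completion. It is Det.
The only consistent sequence is: Det Adj Verb Det Verb Det Adj Adv Det Adv.
Rule-by-rule: rule 1 ok; rule 2 ok; rule 3 ok; rule 4 ok; rule 5 ok.

Det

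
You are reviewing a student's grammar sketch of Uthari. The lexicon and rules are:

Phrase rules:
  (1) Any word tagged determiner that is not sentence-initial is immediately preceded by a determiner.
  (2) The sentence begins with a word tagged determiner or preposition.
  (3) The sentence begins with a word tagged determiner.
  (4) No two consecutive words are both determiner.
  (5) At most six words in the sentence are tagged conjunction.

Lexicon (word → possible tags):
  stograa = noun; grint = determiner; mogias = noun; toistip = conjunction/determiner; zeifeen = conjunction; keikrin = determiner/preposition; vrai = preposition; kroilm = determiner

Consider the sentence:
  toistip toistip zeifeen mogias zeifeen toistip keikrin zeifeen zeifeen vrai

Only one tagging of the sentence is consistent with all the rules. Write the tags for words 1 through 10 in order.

Candidates per position — 1:toistip {conjunction,determiner}; 2:toistip {conjunction,determiner}; 3:zeifeen {conjunction}; 4:mogias {noun}; 5:zeifeen {conjunction}; 6:toistip {conjunction,determiner}; 7:keikrin {determiner,preposition}; 8:zeifeen {conjunction}; 9:zeifeen {conjunction}; 10:vrai {preposition}.
If word 1 were conjunction, no tagging could satisfy rule 2; so word 1 is determiner.
If word 2 were determiner, no tagging could satisfy rule 4; so word 2 is conjunction.
If word 6 were determiner, no tagging could satisfy rule 1; so word 6 is conjunction.
If word 7 were determiner, no tagging could satisfy rule 1; so word 7 is preposition.
That leaves exactly one tagging: determiner conjunction conjunction noun conjunction conjunction preposition conjunction conjunction preposition.
Check: rule 1 ✓; rule 2 ✓; rule 3 ✓; rule 4 ✓; rule 5 ✓.

determiner conjunction conjunction noun conjunction conjunction preposition conjunction conjunction preposition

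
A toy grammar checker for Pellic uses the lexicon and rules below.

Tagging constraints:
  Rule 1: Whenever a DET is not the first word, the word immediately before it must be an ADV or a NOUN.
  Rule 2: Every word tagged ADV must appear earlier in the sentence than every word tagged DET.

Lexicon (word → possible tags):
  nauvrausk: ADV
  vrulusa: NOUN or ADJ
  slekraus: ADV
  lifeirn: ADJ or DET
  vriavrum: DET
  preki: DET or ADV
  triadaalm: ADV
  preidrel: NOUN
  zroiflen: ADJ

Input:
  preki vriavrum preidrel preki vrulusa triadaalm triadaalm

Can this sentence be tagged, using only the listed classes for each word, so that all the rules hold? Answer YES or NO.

NO

Candidates per position — 1:preki {DET,ADV}; 2:vriavrum {DET}; 3:preidrel {NOUN}; 4:preki {DET,ADV}; 5:vrulusa {NOUN,ADJ}; 6:triadaalm {ADV}; 7:triadaalm {ADV}.
Rule 2 cannot be satisfied by any choice of tags from the lexicon.
So there is no consistent tagging.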